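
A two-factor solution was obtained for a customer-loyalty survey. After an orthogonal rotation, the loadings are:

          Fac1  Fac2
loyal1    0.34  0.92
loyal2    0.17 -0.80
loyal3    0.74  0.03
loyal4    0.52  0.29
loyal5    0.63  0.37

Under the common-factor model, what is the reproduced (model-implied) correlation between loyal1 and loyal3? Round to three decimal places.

0.279

r̂ = Σ λ_i·λ_j across factors = (0.34)(0.74) + (0.92)(0.03)
  = +0.2516 +0.0276 = 0.2792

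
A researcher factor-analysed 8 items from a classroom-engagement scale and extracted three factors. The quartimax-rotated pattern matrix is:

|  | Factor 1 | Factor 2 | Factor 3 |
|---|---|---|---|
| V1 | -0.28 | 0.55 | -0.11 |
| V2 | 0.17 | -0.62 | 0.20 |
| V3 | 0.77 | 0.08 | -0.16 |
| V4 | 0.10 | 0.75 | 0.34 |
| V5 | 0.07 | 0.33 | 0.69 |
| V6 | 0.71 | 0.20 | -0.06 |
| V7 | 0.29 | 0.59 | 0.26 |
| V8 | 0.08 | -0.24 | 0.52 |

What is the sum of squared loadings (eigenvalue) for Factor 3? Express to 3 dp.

SS loadings for Factor 3 = (-0.11)² + 0.20² + (-0.16)² + 0.34² + 0.69² + (-0.06)² + 0.26² + 0.52² = 0.0121 + 0.0400 + 0.0256 + 0.1156 + 0.4761 + 0.0036 + 0.0676 + 0.2704 = 1.0110

1.011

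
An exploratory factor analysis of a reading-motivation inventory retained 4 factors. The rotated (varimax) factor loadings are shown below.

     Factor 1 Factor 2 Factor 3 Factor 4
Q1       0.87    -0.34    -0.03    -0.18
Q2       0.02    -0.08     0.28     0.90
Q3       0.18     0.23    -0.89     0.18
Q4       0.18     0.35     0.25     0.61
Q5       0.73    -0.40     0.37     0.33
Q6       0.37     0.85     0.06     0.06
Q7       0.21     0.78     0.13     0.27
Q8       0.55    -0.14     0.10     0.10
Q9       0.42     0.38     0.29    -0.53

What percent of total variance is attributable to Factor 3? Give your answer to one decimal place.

SS loadings for Factor 3 = (-0.03)² + 0.28² + (-0.89)² + 0.25² + 0.37² + 0.06² + 0.13² + 0.10² + 0.29² = 1.1854
With 9 standardized items, total variance = 9. Proportion = 1.1854/9 = 0.1317 → 13.17%.

13.2%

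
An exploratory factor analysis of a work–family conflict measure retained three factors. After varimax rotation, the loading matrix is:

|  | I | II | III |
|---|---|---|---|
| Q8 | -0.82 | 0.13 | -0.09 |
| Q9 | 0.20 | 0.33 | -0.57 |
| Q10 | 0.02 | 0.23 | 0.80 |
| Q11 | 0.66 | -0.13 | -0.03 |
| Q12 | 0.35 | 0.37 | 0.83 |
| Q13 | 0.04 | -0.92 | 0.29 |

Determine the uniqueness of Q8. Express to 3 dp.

h² = (-0.82)² + 0.13² + (-0.09)² = 0.6724 + 0.0169 + 0.0081 = 0.6974
Uniqueness u² = 1 − h² = 1 − 0.6974 = 0.3026

0.303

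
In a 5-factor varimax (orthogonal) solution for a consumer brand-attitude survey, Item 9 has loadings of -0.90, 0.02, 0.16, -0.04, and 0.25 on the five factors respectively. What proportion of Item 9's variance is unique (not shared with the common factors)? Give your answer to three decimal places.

0.100

h² = (-0.90)² + 0.02² + 0.16² + (-0.04)² + 0.25² = 0.8100 + 0.0004 + 0.0256 + 0.0016 + 0.0625 = 0.9001
Uniqueness u² = 1 − h² = 1 − 0.9001 = 0.0999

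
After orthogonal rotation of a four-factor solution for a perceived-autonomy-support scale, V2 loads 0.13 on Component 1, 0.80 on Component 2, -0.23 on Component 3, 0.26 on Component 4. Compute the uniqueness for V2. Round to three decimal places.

0.223

h² = 0.13² + 0.80² + (-0.23)² + 0.26² = 0.0169 + 0.6400 + 0.0529 + 0.0676 = 0.7774
Uniqueness u² = 1 − h² = 1 − 0.7774 = 0.2226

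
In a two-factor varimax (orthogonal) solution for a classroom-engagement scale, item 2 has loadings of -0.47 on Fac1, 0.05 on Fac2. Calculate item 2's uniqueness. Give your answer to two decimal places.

h² = (-0.47)² + 0.05² = 0.2209 + 0.0025 = 0.2234
Uniqueness u² = 1 − h² = 1 − 0.2234 = 0.7766

0.78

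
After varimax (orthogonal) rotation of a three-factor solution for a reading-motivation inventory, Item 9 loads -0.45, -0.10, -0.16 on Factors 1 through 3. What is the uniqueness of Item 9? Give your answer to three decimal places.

0.762

h² = (-0.45)² + (-0.10)² + (-0.16)² = 0.2025 + 0.0100 + 0.0256 = 0.2381
Uniqueness u² = 1 − h² = 1 − 0.2381 = 0.7619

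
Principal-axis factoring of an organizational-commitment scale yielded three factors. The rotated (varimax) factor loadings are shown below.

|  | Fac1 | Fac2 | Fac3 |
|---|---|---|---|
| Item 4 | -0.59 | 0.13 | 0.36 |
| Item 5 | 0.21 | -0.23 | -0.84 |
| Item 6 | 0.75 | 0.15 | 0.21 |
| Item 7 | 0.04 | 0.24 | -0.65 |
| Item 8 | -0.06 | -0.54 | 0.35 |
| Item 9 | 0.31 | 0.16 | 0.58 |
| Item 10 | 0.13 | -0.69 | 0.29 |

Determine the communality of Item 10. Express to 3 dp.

h² = 0.13² + (-0.69)² + 0.29² = 0.0169 + 0.4761 + 0.0841 = 0.5771

0.577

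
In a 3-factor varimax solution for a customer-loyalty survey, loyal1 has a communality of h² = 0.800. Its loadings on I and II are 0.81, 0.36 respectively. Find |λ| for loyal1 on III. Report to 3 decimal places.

0.120

Under orthogonal rotation h² = Σλ², so λ_III² = h² − (0.7857) = 0.800 − 0.7857 = 0.0143.
|λ| = √0.0143 = 0.1196.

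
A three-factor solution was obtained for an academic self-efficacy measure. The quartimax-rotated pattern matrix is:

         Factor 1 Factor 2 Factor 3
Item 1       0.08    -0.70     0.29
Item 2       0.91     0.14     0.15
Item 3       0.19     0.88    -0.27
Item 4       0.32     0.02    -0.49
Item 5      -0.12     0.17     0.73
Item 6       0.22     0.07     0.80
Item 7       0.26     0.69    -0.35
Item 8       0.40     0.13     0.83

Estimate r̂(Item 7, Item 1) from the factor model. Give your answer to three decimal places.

r̂ = Σ λ_i·λ_j across factors = (0.26)(0.08) + (0.69)(-0.70) + (-0.35)(0.29)
  = +0.0208 -0.4830 -0.1015 = -0.5637

-0.564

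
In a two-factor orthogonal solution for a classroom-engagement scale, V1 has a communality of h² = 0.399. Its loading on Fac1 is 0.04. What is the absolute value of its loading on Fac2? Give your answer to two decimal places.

Under orthogonal rotation h² = Σλ², so λ_Fac2² = h² − (0.0016) = 0.399 − 0.0016 = 0.3974.
|λ| = √0.3974 = 0.6304.

0.63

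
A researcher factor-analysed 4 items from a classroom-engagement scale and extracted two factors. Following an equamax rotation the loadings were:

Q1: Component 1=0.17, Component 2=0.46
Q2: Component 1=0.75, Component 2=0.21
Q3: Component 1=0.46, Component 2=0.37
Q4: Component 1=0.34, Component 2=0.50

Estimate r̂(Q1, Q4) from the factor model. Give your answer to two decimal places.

0.29

r̂ = Σ λ_i·λ_j across factors = (0.17)(0.34) + (0.46)(0.50)
  = +0.0578 +0.2300 = 0.2878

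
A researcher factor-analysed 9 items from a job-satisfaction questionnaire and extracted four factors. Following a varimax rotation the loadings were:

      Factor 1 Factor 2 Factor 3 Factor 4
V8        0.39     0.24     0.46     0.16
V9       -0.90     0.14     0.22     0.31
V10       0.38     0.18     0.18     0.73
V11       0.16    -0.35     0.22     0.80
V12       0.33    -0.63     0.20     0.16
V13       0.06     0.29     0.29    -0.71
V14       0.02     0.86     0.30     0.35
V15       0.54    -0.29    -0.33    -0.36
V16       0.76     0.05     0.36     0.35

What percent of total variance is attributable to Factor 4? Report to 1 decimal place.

SS loadings for Factor 4 = 0.16² + 0.31² + 0.73² + 0.80² + 0.16² + (-0.71)² + 0.35² + (-0.36)² + 0.35² = 2.1989
With 9 standardized items, total variance = 9. Proportion = 2.1989/9 = 0.2443 → 24.43%.

24.4%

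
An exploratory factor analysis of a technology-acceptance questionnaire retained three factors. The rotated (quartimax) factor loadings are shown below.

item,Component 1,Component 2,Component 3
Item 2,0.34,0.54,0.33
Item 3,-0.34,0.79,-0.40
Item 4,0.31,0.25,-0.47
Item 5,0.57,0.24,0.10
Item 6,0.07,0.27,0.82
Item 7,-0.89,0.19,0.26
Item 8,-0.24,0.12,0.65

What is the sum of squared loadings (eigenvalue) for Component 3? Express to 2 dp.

1.66

SS loadings for Component 3 = 0.33² + (-0.40)² + (-0.47)² + 0.10² + 0.82² + 0.26² + 0.65² = 0.1089 + 0.1600 + 0.2209 + 0.0100 + 0.6724 + 0.0676 + 0.4225 = 1.6623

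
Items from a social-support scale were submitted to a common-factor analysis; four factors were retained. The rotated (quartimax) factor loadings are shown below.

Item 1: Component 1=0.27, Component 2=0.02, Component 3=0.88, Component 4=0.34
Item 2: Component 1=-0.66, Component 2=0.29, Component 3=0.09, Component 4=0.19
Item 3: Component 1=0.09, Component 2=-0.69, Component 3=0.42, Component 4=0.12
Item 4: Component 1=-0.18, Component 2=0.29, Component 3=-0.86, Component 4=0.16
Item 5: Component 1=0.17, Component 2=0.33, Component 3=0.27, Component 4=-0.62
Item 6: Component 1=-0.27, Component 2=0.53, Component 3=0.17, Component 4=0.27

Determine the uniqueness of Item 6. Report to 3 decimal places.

0.544

h² = (-0.27)² + 0.53² + 0.17² + 0.27² = 0.0729 + 0.2809 + 0.0289 + 0.0729 = 0.4556
Uniqueness u² = 1 − h² = 1 − 0.4556 = 0.5444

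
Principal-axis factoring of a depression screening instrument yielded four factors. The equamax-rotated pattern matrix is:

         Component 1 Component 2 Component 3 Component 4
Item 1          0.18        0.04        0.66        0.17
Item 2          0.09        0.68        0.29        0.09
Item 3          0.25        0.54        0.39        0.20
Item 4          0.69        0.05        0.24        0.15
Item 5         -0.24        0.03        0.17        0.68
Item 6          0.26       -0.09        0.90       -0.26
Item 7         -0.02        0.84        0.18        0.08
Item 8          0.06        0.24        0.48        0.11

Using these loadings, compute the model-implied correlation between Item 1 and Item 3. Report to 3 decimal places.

0.358

r̂ = Σ λ_i·λ_j across factors = (0.18)(0.25) + (0.04)(0.54) + (0.66)(0.39) + (0.17)(0.20)
  = +0.0450 +0.0216 +0.2574 +0.0340 = 0.3580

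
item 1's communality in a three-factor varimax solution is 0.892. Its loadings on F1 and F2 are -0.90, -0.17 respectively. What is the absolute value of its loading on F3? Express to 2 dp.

Under orthogonal rotation h² = Σλ², so λ_F3² = h² − (0.8389) = 0.892 − 0.8389 = 0.0531.
|λ| = √0.0531 = 0.2304.

0.23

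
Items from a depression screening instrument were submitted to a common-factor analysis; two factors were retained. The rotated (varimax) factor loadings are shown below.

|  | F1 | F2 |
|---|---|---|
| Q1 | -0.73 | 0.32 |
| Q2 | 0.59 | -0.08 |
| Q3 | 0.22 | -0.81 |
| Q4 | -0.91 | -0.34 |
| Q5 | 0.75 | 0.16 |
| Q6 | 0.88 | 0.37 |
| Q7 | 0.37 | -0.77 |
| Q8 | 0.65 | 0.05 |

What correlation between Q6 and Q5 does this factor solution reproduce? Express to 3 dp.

0.719

r̂ = Σ λ_i·λ_j across factors = (0.88)(0.75) + (0.37)(0.16)
  = +0.6600 +0.0592 = 0.7192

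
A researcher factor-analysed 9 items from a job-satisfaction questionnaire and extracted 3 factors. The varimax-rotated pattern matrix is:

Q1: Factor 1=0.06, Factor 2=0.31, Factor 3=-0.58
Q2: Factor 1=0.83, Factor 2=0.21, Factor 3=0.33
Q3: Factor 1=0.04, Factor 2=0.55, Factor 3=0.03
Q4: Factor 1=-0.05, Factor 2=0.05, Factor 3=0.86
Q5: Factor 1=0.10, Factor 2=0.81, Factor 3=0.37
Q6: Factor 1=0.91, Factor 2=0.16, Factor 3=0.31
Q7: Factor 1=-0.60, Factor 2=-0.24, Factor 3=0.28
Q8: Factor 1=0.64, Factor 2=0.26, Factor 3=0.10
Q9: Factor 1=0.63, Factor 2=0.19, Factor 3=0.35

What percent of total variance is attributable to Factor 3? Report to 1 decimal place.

18.1%

SS loadings for Factor 3 = (-0.58)² + 0.33² + 0.03² + 0.86² + 0.37² + 0.31² + 0.28² + 0.10² + 0.35² = 1.6297
With 9 standardized items, total variance = 9. Proportion = 1.6297/9 = 0.1811 → 18.11%.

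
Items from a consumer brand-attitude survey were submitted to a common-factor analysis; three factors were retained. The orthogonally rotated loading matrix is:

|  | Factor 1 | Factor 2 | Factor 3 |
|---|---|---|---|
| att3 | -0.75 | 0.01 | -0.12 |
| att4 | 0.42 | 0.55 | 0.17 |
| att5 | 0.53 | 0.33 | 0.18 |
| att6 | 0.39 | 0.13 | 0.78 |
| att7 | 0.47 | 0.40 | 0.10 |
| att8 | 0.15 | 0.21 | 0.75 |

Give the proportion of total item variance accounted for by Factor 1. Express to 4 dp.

SS loadings for Factor 1 = (-0.75)² + 0.42² + 0.53² + 0.39² + 0.47² + 0.15² = 1.4153
Proportion of variance = 1.4153 / 6 = 0.2359.

0.2359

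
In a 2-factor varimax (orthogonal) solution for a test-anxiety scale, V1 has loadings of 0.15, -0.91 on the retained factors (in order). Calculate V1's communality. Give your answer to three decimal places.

0.851

h² = 0.15² + (-0.91)² = 0.0225 + 0.8281 = 0.8506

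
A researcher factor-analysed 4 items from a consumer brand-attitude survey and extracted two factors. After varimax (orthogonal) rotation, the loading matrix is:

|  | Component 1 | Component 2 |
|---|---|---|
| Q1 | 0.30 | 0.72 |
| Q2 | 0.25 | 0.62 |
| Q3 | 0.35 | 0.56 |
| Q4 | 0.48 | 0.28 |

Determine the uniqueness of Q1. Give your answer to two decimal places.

0.39

h² = 0.30² + 0.72² = 0.0900 + 0.5184 = 0.6084
Uniqueness u² = 1 − h² = 1 − 0.6084 = 0.3916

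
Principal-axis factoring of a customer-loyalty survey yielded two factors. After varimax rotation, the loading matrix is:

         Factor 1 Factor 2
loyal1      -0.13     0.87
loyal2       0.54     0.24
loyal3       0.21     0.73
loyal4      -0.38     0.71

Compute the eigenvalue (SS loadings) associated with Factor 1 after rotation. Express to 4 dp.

SS loadings for Factor 1 = (-0.13)² + 0.54² + 0.21² + (-0.38)² = 0.0169 + 0.2916 + 0.0441 + 0.1444 = 0.4970

0.4970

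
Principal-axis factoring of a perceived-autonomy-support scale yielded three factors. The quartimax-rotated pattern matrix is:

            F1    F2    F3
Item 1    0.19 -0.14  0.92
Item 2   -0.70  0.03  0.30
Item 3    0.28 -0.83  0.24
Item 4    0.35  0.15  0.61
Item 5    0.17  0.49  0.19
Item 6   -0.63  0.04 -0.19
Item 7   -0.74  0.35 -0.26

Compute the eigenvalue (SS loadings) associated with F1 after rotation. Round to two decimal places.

1.70

SS loadings for F1 = 0.19² + (-0.70)² + 0.28² + 0.35² + 0.17² + (-0.63)² + (-0.74)² = 0.0361 + 0.4900 + 0.0784 + 0.1225 + 0.0289 + 0.3969 + 0.5476 = 1.7004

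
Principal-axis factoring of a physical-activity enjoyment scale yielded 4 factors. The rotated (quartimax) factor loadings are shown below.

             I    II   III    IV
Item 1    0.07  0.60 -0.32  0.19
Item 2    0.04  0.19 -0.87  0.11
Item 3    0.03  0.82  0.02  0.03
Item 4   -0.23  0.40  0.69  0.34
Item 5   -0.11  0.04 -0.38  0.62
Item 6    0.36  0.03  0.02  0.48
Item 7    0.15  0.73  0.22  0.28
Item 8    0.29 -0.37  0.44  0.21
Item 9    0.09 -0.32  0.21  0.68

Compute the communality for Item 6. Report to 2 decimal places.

0.36

h² = 0.36² + 0.03² + 0.02² + 0.48² = 0.1296 + 0.0009 + 0.0004 + 0.2304 = 0.3613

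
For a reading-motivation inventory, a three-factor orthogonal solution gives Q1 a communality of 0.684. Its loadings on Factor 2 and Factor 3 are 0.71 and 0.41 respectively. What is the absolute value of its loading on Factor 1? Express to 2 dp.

Under orthogonal rotation h² = Σλ², so λ_Factor 1² = h² − (0.6722) = 0.684 − 0.6722 = 0.0118.
|λ| = √0.0118 = 0.1086.

0.11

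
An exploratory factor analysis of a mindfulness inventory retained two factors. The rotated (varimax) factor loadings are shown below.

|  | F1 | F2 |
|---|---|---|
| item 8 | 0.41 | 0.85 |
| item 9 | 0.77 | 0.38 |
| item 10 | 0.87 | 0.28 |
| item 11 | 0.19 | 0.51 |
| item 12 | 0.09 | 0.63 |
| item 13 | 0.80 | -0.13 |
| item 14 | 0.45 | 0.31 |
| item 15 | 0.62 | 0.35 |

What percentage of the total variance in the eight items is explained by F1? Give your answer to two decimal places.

34.86%

SS loadings for F1 = 0.41² + 0.77² + 0.87² + 0.19² + 0.09² + 0.80² + 0.45² + 0.62² = 2.7890
With 8 standardized items, total variance = 8. Proportion = 2.7890/8 = 0.3486 → 34.86%.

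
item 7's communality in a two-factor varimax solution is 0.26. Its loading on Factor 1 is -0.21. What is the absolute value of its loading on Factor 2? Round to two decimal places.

0.46

Under orthogonal rotation h² = Σλ², so λ_Factor 2² = h² − (0.0441) = 0.26 − 0.0441 = 0.2159.
|λ| = √0.2159 = 0.4647.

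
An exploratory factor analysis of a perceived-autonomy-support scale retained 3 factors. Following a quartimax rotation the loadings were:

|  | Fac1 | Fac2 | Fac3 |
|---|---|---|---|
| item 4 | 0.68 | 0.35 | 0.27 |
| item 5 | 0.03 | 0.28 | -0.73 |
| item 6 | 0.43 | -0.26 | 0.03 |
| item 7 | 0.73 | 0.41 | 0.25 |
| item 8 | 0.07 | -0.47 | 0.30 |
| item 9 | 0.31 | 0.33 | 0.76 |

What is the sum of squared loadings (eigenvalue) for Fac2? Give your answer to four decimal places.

0.7664

SS loadings for Fac2 = 0.35² + 0.28² + (-0.26)² + 0.41² + (-0.47)² + 0.33² = 0.1225 + 0.0784 + 0.0676 + 0.1681 + 0.2209 + 0.1089 = 0.7664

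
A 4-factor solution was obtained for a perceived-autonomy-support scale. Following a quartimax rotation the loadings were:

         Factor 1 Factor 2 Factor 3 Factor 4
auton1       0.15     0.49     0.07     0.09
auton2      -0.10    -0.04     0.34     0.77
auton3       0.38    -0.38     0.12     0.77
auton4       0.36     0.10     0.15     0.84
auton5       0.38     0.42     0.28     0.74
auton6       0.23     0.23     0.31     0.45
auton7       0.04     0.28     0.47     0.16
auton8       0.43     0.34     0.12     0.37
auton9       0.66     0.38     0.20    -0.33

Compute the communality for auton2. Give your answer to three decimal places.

0.720

h² = (-0.10)² + (-0.04)² + 0.34² + 0.77² = 0.0100 + 0.0016 + 0.1156 + 0.5929 = 0.7201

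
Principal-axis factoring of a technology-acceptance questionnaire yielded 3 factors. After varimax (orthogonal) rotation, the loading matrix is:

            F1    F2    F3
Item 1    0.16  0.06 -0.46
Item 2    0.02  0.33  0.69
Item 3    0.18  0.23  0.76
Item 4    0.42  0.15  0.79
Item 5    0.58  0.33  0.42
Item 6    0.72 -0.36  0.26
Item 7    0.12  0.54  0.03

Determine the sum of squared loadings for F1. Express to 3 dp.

SS loadings for F1 = 0.16² + 0.02² + 0.18² + 0.42² + 0.58² + 0.72² + 0.12² = 0.0256 + 0.0004 + 0.0324 + 0.1764 + 0.3364 + 0.5184 + 0.0144 = 1.1040

1.104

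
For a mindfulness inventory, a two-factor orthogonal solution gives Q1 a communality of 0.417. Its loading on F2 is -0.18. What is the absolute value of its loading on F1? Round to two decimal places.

0.62

Under orthogonal rotation h² = Σλ², so λ_F1² = h² − (0.0324) = 0.417 − 0.0324 = 0.3846.
|λ| = √0.3846 = 0.6202.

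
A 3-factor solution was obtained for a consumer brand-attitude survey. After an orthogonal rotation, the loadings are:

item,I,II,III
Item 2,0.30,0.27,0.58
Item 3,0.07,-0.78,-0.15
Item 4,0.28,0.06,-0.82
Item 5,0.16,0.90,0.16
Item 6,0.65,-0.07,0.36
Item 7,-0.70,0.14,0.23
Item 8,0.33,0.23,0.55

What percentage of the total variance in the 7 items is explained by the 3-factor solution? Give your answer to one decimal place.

61.9%

SS loadings by factor: 1.2203, 1.5723, 1.5419; total = 4.3345.
Total variance with 7 standardized items is 7, so the solution explains 4.3345/7 = 0.6192 = 61.92%.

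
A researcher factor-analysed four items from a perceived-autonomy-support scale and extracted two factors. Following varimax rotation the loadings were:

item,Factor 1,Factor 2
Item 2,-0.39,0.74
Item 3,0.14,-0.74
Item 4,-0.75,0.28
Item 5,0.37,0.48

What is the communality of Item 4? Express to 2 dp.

h² = (-0.75)² + 0.28² = 0.5625 + 0.0784 = 0.6409

0.64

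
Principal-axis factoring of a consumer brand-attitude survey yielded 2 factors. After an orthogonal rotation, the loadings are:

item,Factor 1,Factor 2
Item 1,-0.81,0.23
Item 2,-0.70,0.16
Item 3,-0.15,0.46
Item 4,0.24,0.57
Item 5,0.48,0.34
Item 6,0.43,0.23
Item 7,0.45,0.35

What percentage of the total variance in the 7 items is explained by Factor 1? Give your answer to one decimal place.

SS loadings for Factor 1 = (-0.81)² + (-0.70)² + (-0.15)² + 0.24² + 0.48² + 0.43² + 0.45² = 1.8440
With 7 standardized items, total variance = 7. Proportion = 1.8440/7 = 0.2634 → 26.34%.

26.3%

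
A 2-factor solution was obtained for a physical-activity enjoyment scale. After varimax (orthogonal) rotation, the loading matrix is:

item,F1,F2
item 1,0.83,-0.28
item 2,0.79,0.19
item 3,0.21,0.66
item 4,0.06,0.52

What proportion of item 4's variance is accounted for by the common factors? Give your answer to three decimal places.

h² = 0.06² + 0.52² = 0.0036 + 0.2704 = 0.2740

0.274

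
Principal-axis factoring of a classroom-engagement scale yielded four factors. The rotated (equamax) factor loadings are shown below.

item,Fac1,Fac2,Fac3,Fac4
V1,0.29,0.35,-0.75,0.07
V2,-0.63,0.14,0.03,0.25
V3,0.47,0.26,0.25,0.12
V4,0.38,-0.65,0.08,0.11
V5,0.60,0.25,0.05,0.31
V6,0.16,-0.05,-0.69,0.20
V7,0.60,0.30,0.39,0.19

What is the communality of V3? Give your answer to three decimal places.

h² = 0.47² + 0.26² + 0.25² + 0.12² = 0.2209 + 0.0676 + 0.0625 + 0.0144 = 0.3654

0.365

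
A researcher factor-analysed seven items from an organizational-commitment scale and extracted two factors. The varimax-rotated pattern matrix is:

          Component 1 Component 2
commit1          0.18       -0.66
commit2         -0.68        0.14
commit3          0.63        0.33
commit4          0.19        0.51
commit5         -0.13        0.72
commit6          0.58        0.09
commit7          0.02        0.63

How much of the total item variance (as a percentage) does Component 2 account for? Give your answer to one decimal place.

SS loadings for Component 2 = (-0.66)² + 0.14² + 0.33² + 0.51² + 0.72² + 0.09² + 0.63² = 1.7476
With 7 standardized items, total variance = 7. Proportion = 1.7476/7 = 0.2497 → 24.97%.

25.0%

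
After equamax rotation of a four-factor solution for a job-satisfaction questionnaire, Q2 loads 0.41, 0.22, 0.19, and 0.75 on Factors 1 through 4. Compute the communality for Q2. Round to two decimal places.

0.82

h² = 0.41² + 0.22² + 0.19² + 0.75² = 0.1681 + 0.0484 + 0.0361 + 0.5625 = 0.8151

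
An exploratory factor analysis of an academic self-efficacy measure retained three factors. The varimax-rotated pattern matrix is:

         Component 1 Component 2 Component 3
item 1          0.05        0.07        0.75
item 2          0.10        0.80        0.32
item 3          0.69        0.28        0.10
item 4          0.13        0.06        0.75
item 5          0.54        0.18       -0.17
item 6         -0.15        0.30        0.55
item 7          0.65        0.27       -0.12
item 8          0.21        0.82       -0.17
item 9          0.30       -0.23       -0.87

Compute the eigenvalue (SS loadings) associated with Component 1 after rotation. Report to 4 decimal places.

SS loadings for Component 1 = 0.05² + 0.10² + 0.69² + 0.13² + 0.54² + (-0.15)² + 0.65² + 0.21² + 0.30² = 0.0025 + 0.0100 + 0.4761 + 0.0169 + 0.2916 + 0.0225 + 0.4225 + 0.0441 + 0.0900 = 1.3762

1.3762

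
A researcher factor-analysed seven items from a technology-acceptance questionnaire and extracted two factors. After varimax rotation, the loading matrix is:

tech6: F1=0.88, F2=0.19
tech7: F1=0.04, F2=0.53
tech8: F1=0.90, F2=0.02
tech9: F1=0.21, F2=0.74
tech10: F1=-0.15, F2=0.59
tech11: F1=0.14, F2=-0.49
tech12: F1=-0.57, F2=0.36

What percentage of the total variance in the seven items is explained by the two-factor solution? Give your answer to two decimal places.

Communalities: 0.8105, 0.2825, 0.8104, 0.5917, 0.3706, 0.2597, 0.4545; Σh² = 3.5799.
Total variance with 7 standardized items is 7, so the solution explains 3.5799/7 = 0.5114 = 51.14%.

51.14%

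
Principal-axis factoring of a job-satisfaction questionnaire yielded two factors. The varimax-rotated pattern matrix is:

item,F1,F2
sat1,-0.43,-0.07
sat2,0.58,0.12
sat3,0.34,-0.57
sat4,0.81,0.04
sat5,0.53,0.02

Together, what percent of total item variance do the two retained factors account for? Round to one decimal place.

38.4%

SS loadings by factor: 1.5739, 0.3462; total = 1.9201.
Total variance with 5 standardized items is 5, so the solution explains 1.9201/5 = 0.3840 = 38.40%.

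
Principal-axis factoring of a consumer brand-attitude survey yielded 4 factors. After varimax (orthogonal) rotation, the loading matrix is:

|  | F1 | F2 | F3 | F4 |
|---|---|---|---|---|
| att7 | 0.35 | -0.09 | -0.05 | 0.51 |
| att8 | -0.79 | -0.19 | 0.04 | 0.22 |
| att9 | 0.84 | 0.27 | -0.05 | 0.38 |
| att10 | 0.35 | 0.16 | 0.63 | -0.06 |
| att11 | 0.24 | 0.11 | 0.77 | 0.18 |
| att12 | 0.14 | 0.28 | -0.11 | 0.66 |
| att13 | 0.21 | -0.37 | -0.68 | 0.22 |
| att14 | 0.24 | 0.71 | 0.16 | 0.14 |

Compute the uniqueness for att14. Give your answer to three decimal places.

h² = 0.24² + 0.71² + 0.16² + 0.14² = 0.0576 + 0.5041 + 0.0256 + 0.0196 = 0.6069
Uniqueness u² = 1 − h² = 1 − 0.6069 = 0.3931

0.393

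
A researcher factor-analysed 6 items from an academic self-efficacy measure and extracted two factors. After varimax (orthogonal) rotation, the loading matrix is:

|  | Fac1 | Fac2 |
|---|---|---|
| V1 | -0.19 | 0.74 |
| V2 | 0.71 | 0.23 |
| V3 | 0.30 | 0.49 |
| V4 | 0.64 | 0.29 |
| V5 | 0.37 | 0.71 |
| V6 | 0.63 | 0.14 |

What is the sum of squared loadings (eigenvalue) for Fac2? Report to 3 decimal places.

1.448

SS loadings for Fac2 = 0.74² + 0.23² + 0.49² + 0.29² + 0.71² + 0.14² = 0.5476 + 0.0529 + 0.2401 + 0.0841 + 0.5041 + 0.0196 = 1.4484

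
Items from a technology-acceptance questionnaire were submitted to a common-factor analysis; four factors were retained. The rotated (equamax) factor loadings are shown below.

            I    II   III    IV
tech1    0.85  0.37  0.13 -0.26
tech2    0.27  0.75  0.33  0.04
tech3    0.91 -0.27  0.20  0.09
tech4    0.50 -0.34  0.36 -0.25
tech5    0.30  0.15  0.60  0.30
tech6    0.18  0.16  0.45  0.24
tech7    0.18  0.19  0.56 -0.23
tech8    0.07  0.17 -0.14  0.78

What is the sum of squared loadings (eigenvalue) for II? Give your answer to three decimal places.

1.001

SS loadings for II = 0.37² + 0.75² + (-0.27)² + (-0.34)² + 0.15² + 0.16² + 0.19² + 0.17² = 0.1369 + 0.5625 + 0.0729 + 0.1156 + 0.0225 + 0.0256 + 0.0361 + 0.0289 = 1.0010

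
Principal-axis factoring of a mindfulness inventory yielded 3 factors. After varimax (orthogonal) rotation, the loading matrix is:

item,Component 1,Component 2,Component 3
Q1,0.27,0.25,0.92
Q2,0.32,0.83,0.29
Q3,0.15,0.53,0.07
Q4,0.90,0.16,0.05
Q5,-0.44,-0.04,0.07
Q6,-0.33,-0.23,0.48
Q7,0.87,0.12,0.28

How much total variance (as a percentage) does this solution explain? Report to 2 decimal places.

Communalities: 0.9818, 0.8754, 0.3083, 0.8381, 0.2001, 0.3922, 0.8497; Σh² = 4.4456.
Total variance with 7 standardized items is 7, so the solution explains 4.4456/7 = 0.6351 = 63.51%.

63.51%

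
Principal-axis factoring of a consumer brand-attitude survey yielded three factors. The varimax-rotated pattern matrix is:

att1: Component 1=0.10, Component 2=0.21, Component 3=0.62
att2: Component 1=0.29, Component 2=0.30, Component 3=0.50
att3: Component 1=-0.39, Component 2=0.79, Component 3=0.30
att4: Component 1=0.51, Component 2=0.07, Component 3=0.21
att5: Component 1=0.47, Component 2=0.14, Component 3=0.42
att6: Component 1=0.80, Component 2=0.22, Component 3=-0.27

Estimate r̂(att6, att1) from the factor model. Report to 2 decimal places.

-0.04

r̂ = Σ λ_i·λ_j across factors = (0.80)(0.10) + (0.22)(0.21) + (-0.27)(0.62)
  = +0.0800 +0.0462 -0.1674 = -0.0412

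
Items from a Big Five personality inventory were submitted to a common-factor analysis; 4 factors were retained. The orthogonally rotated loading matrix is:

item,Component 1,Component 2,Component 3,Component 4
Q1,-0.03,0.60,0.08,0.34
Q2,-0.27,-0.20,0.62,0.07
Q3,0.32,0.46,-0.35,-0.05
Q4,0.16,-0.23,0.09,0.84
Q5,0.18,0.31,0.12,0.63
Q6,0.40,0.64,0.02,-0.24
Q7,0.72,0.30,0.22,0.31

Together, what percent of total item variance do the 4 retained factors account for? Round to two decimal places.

SS loadings by factor: 0.9126, 1.2602, 0.5846, 1.3792; total = 4.1366.
Total variance with 7 standardized items is 7, so the solution explains 4.1366/7 = 0.5909 = 59.09%.

59.09%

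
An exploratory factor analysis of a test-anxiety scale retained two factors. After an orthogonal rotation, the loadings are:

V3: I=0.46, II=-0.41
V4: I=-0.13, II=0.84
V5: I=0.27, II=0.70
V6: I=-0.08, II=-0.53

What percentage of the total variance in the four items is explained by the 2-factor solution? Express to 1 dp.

48.8%

SS loadings by factor: 0.3078, 1.6446; total = 1.9524.
Total variance with 4 standardized items is 4, so the solution explains 1.9524/4 = 0.4881 = 48.81%.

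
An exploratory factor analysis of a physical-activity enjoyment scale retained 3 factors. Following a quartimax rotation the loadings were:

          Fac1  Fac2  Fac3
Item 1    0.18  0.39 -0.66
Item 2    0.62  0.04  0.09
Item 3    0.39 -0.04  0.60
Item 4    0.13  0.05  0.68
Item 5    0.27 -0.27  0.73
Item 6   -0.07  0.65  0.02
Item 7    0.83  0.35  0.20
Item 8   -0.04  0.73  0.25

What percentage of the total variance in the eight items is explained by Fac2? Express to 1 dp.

16.4%

SS loadings for Fac2 = 0.39² + 0.04² + (-0.04)² + 0.05² + (-0.27)² + 0.65² + 0.35² + 0.73² = 1.3086
With 8 standardized items, total variance = 8. Proportion = 1.3086/8 = 0.1636 → 16.36%.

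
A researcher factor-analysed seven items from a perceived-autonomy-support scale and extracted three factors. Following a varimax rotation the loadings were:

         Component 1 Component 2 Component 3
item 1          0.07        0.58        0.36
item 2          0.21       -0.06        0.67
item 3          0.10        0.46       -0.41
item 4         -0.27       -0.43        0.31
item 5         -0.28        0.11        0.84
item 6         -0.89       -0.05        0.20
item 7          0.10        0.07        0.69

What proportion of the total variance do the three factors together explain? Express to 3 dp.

0.548

Communalities: 0.4709, 0.4966, 0.3897, 0.3539, 0.7961, 0.8346, 0.4910; Σh² = 3.8328.
Total variance with 7 standardized items is 7, so the solution explains 3.8328/7 = 0.5475.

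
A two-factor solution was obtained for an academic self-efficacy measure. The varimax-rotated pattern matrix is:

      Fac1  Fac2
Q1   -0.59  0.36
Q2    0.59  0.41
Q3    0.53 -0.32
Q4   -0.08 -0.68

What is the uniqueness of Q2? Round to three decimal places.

h² = 0.59² + 0.41² = 0.3481 + 0.1681 = 0.5162
Uniqueness u² = 1 − h² = 1 − 0.5162 = 0.4838

0.484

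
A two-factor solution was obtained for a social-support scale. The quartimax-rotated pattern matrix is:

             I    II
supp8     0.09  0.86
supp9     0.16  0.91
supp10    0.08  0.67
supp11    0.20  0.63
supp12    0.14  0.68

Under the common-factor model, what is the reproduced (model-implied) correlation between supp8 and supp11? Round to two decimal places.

0.56

r̂ = Σ λ_i·λ_j across factors = (0.09)(0.20) + (0.86)(0.63)
  = +0.0180 +0.5418 = 0.5598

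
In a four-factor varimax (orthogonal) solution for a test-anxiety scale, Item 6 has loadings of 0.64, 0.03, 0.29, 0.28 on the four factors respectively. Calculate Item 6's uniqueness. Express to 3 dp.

0.427

h² = 0.64² + 0.03² + 0.29² + 0.28² = 0.4096 + 0.0009 + 0.0841 + 0.0784 = 0.5730
Uniqueness u² = 1 − h² = 1 − 0.5730 = 0.4270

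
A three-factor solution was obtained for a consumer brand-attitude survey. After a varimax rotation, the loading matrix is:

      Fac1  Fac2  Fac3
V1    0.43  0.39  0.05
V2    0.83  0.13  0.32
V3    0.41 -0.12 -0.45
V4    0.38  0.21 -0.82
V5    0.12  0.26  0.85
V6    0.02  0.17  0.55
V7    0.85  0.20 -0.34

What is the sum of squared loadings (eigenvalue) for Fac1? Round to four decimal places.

SS loadings for Fac1 = 0.43² + 0.83² + 0.41² + 0.38² + 0.12² + 0.02² + 0.85² = 0.1849 + 0.6889 + 0.1681 + 0.1444 + 0.0144 + 0.0004 + 0.7225 = 1.9236

1.9236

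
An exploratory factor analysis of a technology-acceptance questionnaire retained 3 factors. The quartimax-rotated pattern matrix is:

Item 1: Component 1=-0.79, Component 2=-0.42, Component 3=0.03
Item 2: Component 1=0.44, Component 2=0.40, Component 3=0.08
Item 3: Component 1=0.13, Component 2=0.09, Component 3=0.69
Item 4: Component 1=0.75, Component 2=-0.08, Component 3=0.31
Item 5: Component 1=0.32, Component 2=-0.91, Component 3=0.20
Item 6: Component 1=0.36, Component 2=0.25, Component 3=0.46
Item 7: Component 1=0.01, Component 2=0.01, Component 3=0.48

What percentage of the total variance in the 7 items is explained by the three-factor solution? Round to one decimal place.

SS loadings by factor: 1.6292, 1.2416, 1.0615; total = 3.9323.
Total variance with 7 standardized items is 7, so the solution explains 3.9323/7 = 0.5618 = 56.18%.

56.2%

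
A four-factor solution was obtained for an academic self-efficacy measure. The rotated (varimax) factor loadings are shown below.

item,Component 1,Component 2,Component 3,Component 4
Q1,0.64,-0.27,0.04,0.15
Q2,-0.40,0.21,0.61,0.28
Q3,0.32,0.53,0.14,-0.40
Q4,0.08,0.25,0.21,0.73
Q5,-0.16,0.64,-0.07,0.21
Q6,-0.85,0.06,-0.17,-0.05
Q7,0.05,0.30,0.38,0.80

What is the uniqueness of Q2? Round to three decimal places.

0.345

h² = (-0.40)² + 0.21² + 0.61² + 0.28² = 0.1600 + 0.0441 + 0.3721 + 0.0784 = 0.6546
Uniqueness u² = 1 − h² = 1 − 0.6546 = 0.3454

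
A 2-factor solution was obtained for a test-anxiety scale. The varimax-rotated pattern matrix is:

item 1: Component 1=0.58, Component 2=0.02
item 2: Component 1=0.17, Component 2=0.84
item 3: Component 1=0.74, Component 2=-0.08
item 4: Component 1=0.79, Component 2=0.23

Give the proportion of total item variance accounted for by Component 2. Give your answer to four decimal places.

SS loadings for Component 2 = 0.02² + 0.84² + (-0.08)² + 0.23² = 0.7653
Proportion of variance = 0.7653 / 4 = 0.1913.

0.1913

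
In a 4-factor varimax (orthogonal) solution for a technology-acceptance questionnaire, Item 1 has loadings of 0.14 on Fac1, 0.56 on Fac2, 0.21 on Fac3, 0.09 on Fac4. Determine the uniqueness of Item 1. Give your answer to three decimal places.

0.615

h² = 0.14² + 0.56² + 0.21² + 0.09² = 0.0196 + 0.3136 + 0.0441 + 0.0081 = 0.3854
Uniqueness u² = 1 − h² = 1 − 0.3854 = 0.6146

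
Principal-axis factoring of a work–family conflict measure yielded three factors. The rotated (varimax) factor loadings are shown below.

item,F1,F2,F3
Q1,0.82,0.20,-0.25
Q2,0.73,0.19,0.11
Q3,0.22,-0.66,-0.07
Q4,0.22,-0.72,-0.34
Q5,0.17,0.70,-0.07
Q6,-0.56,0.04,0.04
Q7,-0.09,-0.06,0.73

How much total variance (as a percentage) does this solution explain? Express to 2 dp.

Communalities: 0.7749, 0.5811, 0.4889, 0.6824, 0.5238, 0.3168, 0.5446; Σh² = 3.9125.
Total variance with 7 standardized items is 7, so the solution explains 3.9125/7 = 0.5589 = 55.89%.

55.89%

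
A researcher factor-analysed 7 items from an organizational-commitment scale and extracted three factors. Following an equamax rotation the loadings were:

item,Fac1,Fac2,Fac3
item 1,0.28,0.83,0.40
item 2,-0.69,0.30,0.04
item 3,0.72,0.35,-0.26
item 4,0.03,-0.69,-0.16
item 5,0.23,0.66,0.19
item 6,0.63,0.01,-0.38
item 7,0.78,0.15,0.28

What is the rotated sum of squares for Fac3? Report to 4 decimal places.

0.5137

SS loadings for Fac3 = 0.40² + 0.04² + (-0.26)² + (-0.16)² + 0.19² + (-0.38)² + 0.28² = 0.1600 + 0.0016 + 0.0676 + 0.0256 + 0.0361 + 0.1444 + 0.0784 = 0.5137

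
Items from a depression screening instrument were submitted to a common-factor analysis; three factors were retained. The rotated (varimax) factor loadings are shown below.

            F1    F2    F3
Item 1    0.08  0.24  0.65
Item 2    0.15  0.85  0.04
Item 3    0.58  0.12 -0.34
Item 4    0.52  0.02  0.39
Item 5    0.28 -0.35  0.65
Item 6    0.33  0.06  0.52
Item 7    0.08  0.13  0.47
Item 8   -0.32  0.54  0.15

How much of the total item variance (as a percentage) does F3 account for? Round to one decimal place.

SS loadings for F3 = 0.65² + 0.04² + (-0.34)² + 0.39² + 0.65² + 0.52² + 0.47² + 0.15² = 1.6281
With 8 standardized items, total variance = 8. Proportion = 1.6281/8 = 0.2035 → 20.35%.

20.4%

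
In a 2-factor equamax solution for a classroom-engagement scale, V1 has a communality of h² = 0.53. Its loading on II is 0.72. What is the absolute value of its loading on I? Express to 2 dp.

0.11

Under orthogonal rotation h² = Σλ², so λ_I² = h² − (0.5184) = 0.53 − 0.5184 = 0.0116.
|λ| = √0.0116 = 0.1077.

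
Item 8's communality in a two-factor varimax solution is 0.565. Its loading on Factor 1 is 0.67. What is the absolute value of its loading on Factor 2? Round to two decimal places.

0.34

Under orthogonal rotation h² = Σλ², so λ_Factor 2² = h² − (0.4489) = 0.565 − 0.4489 = 0.1161.
|λ| = √0.1161 = 0.3407.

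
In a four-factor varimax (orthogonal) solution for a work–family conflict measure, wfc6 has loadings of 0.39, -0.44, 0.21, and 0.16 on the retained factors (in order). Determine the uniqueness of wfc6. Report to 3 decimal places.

h² = 0.39² + (-0.44)² + 0.21² + 0.16² = 0.1521 + 0.1936 + 0.0441 + 0.0256 = 0.4154
Uniqueness u² = 1 − h² = 1 − 0.4154 = 0.5846

0.585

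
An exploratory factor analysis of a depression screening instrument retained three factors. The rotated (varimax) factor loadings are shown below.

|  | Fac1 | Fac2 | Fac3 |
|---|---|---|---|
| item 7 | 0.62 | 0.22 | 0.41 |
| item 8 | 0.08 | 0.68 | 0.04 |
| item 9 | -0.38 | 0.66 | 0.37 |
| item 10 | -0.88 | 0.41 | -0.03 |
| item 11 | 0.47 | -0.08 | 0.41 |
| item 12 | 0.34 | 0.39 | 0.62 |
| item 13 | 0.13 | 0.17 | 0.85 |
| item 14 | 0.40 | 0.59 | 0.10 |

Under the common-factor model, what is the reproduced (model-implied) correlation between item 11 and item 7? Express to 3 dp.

0.442

r̂ = Σ λ_i·λ_j across factors = (0.47)(0.62) + (-0.08)(0.22) + (0.41)(0.41)
  = +0.2914 -0.0176 +0.1681 = 0.4419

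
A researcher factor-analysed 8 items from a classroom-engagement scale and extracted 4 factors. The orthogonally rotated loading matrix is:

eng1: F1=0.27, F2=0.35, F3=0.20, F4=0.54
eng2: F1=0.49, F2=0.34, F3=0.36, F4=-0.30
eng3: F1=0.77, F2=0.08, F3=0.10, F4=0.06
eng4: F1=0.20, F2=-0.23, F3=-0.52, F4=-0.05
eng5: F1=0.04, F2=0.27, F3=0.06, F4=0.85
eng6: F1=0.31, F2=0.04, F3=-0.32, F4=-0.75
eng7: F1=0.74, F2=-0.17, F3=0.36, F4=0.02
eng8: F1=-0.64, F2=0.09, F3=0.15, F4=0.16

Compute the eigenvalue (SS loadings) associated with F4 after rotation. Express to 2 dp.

1.70

SS loadings for F4 = 0.54² + (-0.30)² + 0.06² + (-0.05)² + 0.85² + (-0.75)² + 0.02² + 0.16² = 0.2916 + 0.0900 + 0.0036 + 0.0025 + 0.7225 + 0.5625 + 0.0004 + 0.0256 = 1.6987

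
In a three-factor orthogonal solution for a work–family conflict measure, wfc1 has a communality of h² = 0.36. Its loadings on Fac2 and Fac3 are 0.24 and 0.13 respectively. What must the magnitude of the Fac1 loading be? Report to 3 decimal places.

Under orthogonal rotation h² = Σλ², so λ_Fac1² = h² − (0.0745) = 0.36 − 0.0745 = 0.2855.
|λ| = √0.2855 = 0.5343.

0.534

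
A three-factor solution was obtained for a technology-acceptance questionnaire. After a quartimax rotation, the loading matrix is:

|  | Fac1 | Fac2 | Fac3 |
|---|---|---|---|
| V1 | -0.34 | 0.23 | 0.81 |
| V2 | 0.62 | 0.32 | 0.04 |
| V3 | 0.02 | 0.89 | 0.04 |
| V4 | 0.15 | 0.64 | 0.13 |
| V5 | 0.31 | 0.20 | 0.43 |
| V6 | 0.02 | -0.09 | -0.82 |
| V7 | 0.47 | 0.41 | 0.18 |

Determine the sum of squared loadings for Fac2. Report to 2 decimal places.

SS loadings for Fac2 = 0.23² + 0.32² + 0.89² + 0.64² + 0.20² + (-0.09)² + 0.41² = 0.0529 + 0.1024 + 0.7921 + 0.4096 + 0.0400 + 0.0081 + 0.1681 = 1.5732

1.57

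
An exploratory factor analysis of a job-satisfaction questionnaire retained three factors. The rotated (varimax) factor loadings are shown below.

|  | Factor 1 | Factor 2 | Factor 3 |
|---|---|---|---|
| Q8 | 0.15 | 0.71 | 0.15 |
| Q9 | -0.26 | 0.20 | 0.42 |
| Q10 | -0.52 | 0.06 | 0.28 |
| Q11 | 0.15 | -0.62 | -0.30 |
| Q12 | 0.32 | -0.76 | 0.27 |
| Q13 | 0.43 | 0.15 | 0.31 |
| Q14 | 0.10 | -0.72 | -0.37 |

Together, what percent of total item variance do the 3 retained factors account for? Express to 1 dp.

48.6%

Communalities: 0.5491, 0.2840, 0.3524, 0.4969, 0.7529, 0.3035, 0.6653; Σh² = 3.4041.
Total variance with 7 standardized items is 7, so the solution explains 3.4041/7 = 0.4863 = 48.63%.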